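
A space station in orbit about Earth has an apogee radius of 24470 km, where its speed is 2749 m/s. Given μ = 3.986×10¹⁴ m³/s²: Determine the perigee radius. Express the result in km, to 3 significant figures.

perigee radius ≈ 7390 km

r_a = 2.447×10⁷ m.
Specific energy ε = v²/2 − μ/r = -1.251×10⁷ J/kg, so a = −μ/(2ε) = 1.593×10⁷ m.
The apsides satisfy r_p + r_a = 2a, so the perigee radius is 2a − r_a = 7.390×10⁶ m = 7390.4 km.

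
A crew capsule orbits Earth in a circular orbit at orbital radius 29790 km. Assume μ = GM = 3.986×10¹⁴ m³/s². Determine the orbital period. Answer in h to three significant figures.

T ≈ 14.2 h

r = 29790 km = 2.979×10⁷ m.
Kepler's third law: T = 2π√(r³/μ) = 2π√((2.979×10⁷)³ / 3.986×10¹⁴).
r³/μ = 6.632×10⁷ s², so T = 2π × 8.144×10³ = 5.117×10⁴ s.
Converting: 5.117×10⁴ s ÷ 3600 = 14.21 h.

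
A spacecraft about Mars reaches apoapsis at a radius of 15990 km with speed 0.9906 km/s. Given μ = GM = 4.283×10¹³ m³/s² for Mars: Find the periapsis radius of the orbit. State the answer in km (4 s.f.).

periapsis radius ≈ 3586 km

r_a = 1.599×10⁷ m.
Specific energy ε = v²/2 − μ/r = -2.188×10⁶ J/kg, so a = −μ/(2ε) = 9.788×10⁶ m.
The apsides satisfy r_p + r_a = 2a, so the periapsis radius is 2a − r_a = 3.586×10⁶ m = 3585.8 km.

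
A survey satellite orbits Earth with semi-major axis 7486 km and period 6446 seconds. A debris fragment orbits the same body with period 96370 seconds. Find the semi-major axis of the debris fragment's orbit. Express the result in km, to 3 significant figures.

a₂ ≈ 45400 km

Kepler's third law: a³ ∝ T², so a₂ = a₁ (T₂/T₁)^(2/3).
T₂/T₁ = 14.95, (T₂/T₁)^(2/3) = 6.069.
a₂ = 7486 × 6.069 = 45430 km.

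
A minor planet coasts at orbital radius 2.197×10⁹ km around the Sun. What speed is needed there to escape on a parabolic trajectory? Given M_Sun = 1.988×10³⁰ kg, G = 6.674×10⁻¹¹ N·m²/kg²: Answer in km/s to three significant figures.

v_esc ≈ 11.0 km/s

μ = GM = 6.674×10⁻¹¹ × 1.988×10³⁰ = 1.327×10²⁰ m³/s².
r = 2.197×10⁹ km = 2.197×10¹² m.
Escape speed v_esc = √(2μ/r) = √(2 × 1.327×10²⁰ / 2.197×10¹²) = √(1.208×10⁸) = 10990 m/s.
= 10.99 km/s.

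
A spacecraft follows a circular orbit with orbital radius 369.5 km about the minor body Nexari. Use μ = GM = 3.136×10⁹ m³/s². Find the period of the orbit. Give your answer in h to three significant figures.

r = 369.5 km = 3.695×10⁵ m.
Kepler's third law: T = 2π√(r³/μ) = 2π√((3.695×10⁵)³ / 3.136×10⁹).
r³/μ = 1.609×10⁷ s², so T = 2π × 4.011×10³ = 2.520×10⁴ s.
Converting: 2.520×10⁴ s ÷ 3600 = 7.000 h.

T ≈ 7.00 h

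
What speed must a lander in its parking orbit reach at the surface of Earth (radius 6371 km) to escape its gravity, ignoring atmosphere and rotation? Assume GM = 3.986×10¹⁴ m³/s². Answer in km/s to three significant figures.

r = R = 6.371×10⁶ m.
Escape speed v_esc = √(2μ/r) = √(2 × 3.986×10¹⁴ / 6.371×10⁶) = √(1.251×10⁸) = 11190 m/s.
= 11.19 km/s.

v_esc ≈ 11.2 km/s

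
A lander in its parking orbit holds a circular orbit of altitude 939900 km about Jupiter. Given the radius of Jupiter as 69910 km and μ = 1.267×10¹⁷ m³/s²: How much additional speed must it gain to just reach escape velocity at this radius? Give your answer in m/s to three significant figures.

Δv ≈ 4640 m/s

r = 69910 + 939900 = 1009800 km = 1.0098×10⁹ m.
Circular speed v_c = √(μ/r) = 11200 m/s.
Escape speed v_esc = √(2μ/r) = √2 × v_c = 15840 m/s.
Δv = v_esc − v_c = 4640 m/s.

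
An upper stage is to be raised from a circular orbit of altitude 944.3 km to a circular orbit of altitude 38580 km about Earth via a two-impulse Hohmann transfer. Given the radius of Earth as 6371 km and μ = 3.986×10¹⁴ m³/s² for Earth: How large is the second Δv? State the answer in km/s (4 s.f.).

Δv ≈ 1.402 km/s

r₁ = 6371 + 944.3 = 7315.3 km = 7.3153×10⁶ m.
r₂ = 6371 + 38580 = 44951 km = 4.4951×10⁷ m.
Transfer ellipse a_t = (r₁ + r₂)/2 = 2.613×10⁷ m.
At r₁: circular v_c1 = √(μ/r₁) = 7382 m/s; transfer-perigee v_p = √[μ(2/r₁ − 1/a_t)] = 9681 m/s.
At r₂: circular v_c2 = √(μ/r₂) = 2978 m/s; transfer-apogee v_a = √[μ(2/r₂ − 1/a_t)] = 1576 m/s.
Δv₂ = v_c2 − v_a = 1402 m/s.
= 1.402 km/s.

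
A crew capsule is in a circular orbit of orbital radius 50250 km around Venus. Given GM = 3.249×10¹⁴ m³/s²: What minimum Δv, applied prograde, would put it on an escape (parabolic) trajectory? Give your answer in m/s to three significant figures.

Δv ≈ 1050 m/s

r = 50250 km = 5.025×10⁷ m.
Circular speed v_c = √(μ/r) = 2543 m/s.
Escape speed v_esc = √(2μ/r) = √2 × v_c = 3596 m/s.
Δv = v_esc − v_c = 1053 m/s.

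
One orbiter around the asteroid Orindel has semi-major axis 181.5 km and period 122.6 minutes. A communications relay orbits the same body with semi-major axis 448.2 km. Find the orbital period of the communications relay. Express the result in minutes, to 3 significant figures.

T₂ ≈ 476 minutes

Kepler's third law: T² ∝ a³, so T₂ = T₁ (a₂/a₁)^(3/2).
a₂/a₁ = 2.469, (a₂/a₁)^(3/2) = 3.881.
T₂ = 122.6 × 3.881 = 475.8 minutes.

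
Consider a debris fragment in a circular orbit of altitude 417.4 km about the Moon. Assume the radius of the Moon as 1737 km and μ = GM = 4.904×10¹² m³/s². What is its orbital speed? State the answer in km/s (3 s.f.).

v ≈ 1.51 km/s

r = 1737 + 417.4 = 2154.4 km = 2.1544×10⁶ m.
For a circular orbit v = √(μ/r) = √(4.904×10¹² / 2.154×10⁶) = √(2.276×10⁶) = 1509 m/s.
That is 1.509 km/s.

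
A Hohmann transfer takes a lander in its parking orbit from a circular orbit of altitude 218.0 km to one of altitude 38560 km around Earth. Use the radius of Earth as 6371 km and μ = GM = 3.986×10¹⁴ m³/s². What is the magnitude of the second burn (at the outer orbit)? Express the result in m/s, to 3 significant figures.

Δv ≈ 1470 m/s

r₁ = 6371 + 218.0 = 6589.0 km = 6.5890×10⁶ m.
r₂ = 6371 + 38560 = 44931 km = 4.4931×10⁷ m.
Transfer ellipse a_t = (r₁ + r₂)/2 = 2.576×10⁷ m.
At r₁: circular v_c1 = √(μ/r₁) = 7778 m/s; transfer-perigee v_p = √[μ(2/r₁ − 1/a_t)] = 10270 m/s.
At r₂: circular v_c2 = √(μ/r₂) = 2978 m/s; transfer-apogee v_a = √[μ(2/r₂ − 1/a_t)] = 1506 m/s.
Δv₂ = v_c2 − v_a = 1472 m/s.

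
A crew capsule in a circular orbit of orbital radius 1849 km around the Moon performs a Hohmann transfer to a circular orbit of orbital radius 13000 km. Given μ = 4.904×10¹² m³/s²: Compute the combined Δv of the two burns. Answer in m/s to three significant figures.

Δv_total ≈ 834 m/s

r₁ = 1849 km = 1.849×10⁶ m.
r₂ = 13000 km = 1.300×10⁷ m.
Transfer ellipse a_t = (r₁ + r₂)/2 = 7.424×10⁶ m.
At r₁: circular v_c1 = √(μ/r₁) = 1629 m/s; transfer-perilune v_p = √[μ(2/r₁ − 1/a_t)] = 2155 m/s.
Δv₁ = v_p − v_c1 = 526.4 m/s.
At r₂: circular v_c2 = √(μ/r₂) = 614.2 m/s; transfer-apolune v_a = √[μ(2/r₂ − 1/a_t)] = 306.5 m/s.
Δv₂ = v_c2 − v_a = 307.7 m/s.
Total Δv = Δv₁ + Δv₂ = 834.1 m/s.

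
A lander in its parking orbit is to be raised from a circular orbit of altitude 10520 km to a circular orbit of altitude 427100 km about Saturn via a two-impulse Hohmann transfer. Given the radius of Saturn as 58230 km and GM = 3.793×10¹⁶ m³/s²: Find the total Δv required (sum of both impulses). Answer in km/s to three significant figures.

r₁ = 58230 + 10520 = 68750 km = 6.8750×10⁷ m.
r₂ = 58230 + 427100 = 485330 km = 4.8533×10⁸ m.
Transfer ellipse a_t = (r₁ + r₂)/2 = 2.770×10⁸ m.
At r₁: circular v_c1 = √(μ/r₁) = 23490 m/s; transfer-perikrone v_p = √[μ(2/r₁ − 1/a_t)] = 31090 m/s.
Δv₁ = v_p − v_c1 = 7600 m/s.
At r₂: circular v_c2 = √(μ/r₂) = 8840 m/s; transfer-apokrone v_a = √[μ(2/r₂ − 1/a_t)] = 4404 m/s.
Δv₂ = v_c2 − v_a = 4437 m/s.
Total Δv = Δv₁ + Δv₂ = 12040 m/s = 12.04 km/s.

Δv_total ≈ 12.0 km/s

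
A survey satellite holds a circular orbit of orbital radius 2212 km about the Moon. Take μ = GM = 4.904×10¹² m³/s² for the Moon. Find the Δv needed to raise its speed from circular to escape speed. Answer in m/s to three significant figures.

r = 2212 km = 2.212×10⁶ m.
Circular speed v_c = √(μ/r) = 1489 m/s.
Escape speed v_esc = √(2μ/r) = √2 × v_c = 2106 m/s.
Δv = v_esc − v_c = 616.7 m/s.

Δv ≈ 617 m/s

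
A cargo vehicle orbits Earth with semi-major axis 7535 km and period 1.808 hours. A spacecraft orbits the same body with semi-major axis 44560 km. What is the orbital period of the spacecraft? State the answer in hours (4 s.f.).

T₂ ≈ 26.00 hours

Kepler's third law: T² ∝ a³, so T₂ = T₁ (a₂/a₁)^(3/2).
a₂/a₁ = 5.914, (a₂/a₁)^(3/2) = 14.38.
T₂ = 1.808 × 14.38 = 26.00 hours.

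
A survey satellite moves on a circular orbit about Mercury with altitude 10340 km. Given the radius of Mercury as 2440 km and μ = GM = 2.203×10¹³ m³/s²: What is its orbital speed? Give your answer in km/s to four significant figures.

r = 2440 + 10340 = 12780 km = 1.2780×10⁷ m.
For a circular orbit v = √(μ/r) = √(2.203×10¹³ / 1.278×10⁷) = √(1.724×10⁶) = 1313 m/s.
That is 1.313 km/s.

v ≈ 1.313 km/s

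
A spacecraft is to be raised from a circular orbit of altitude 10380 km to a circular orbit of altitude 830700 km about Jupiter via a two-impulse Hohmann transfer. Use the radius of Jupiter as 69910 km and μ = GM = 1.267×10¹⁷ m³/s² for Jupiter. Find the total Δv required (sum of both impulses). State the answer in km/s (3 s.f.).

Δv_total ≈ 21.2 km/s

r₁ = 69910 + 10380 = 80290 km = 8.0290×10⁷ m.
r₂ = 69910 + 830700 = 900610 km = 9.0061×10⁸ m.
Transfer ellipse a_t = (r₁ + r₂)/2 = 4.904×10⁸ m.
At r₁: circular v_c1 = √(μ/r₁) = 39720 m/s; transfer-perijove v_p = √[μ(2/r₁ − 1/a_t)] = 53830 m/s.
Δv₁ = v_p − v_c1 = 14110 m/s.
At r₂: circular v_c2 = √(μ/r₂) = 11860 m/s; transfer-apojove v_a = √[μ(2/r₂ − 1/a_t)] = 4799 m/s.
Δv₂ = v_c2 − v_a = 7062 m/s.
Total Δv = Δv₁ + Δv₂ = 21170 m/s = 21.17 km/s.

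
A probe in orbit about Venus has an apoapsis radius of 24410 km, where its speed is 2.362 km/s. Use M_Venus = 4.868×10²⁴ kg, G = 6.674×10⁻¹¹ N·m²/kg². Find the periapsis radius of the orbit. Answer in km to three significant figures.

μ = GM = 6.674×10⁻¹¹ × 4.868×10²⁴ = 3.249×10¹⁴ m³/s².
r_a = 2.441×10⁷ m.
Specific energy ε = v²/2 − μ/r = -1.052×10⁷ J/kg, so a = −μ/(2ε) = 1.544×10⁷ m.
The apsides satisfy r_p + r_a = 2a, so the periapsis radius is 2a − r_a = 6.473×10⁶ m = 6472.5 km.

periapsis radius ≈ 6470 km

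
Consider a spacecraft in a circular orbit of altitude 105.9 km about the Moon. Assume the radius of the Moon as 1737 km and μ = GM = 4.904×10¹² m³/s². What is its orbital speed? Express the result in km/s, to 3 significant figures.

v ≈ 1.63 km/s

r = 1737 + 105.9 = 1842.9 km = 1.8429×10⁶ m.
For a circular orbit v = √(μ/r) = √(4.904×10¹² / 1.843×10⁶) = √(2.661×10⁶) = 1631 m/s.
That is 1.631 km/s.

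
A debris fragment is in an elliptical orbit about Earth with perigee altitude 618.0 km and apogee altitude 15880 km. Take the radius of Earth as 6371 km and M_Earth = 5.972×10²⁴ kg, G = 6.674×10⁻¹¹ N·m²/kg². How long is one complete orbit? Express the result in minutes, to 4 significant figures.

μ = GM = 6.674×10⁻¹¹ × 5.972×10²⁴ = 3.986×10¹⁴ m³/s².
r_p = 6371 + 618.0 = 6989.0 km = 6.9890×10⁶ m.
r_a = 6371 + 15880 = 22251 km = 2.2251×10⁷ m.
Semi-major axis a = (r_p + r_a)/2 = (6989.0 + 22251)/2 = 14620 km = 1.462×10⁷ m.
By Kepler's third law T = 2π√(a³/μ) = 2π × 2.800×10³ = 1.759×10⁴ s.
= 293.2 minutes.

T ≈ 293.2 minutes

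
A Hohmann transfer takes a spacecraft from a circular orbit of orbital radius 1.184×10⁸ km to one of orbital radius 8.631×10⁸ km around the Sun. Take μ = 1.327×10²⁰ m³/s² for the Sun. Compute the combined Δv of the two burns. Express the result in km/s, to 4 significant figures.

r₁ = 1.184×10⁸ km = 1.184×10¹¹ m.
r₂ = 8.631×10⁸ km = 8.631×10¹¹ m.
Transfer ellipse a_t = (r₁ + r₂)/2 = 4.908×10¹¹ m.
At r₁: circular v_c1 = √(μ/r₁) = 33480 m/s; transfer-perihelion v_p = √[μ(2/r₁ − 1/a_t)] = 44400 m/s.
Δv₁ = v_p − v_c1 = 10920 m/s.
At r₂: circular v_c2 = √(μ/r₂) = 12400 m/s; transfer-aphelion v_a = √[μ(2/r₂ − 1/a_t)] = 6090 m/s.
Δv₂ = v_c2 − v_a = 6309 m/s.
Total Δv = Δv₁ + Δv₂ = 17230 m/s = 17.23 km/s.

Δv_total ≈ 17.23 km/s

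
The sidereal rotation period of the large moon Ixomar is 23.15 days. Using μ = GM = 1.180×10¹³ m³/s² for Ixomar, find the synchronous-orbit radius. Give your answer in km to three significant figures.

r_sync ≈ 1.06×10⁵ km

T = 23.15 days = 2.000×10⁶ s.
A synchronous orbit has period T, so by Kepler's third law a = (μT²/4π²)^(1/3).
μT²/4π² = 1.180×10¹³ × (2.000×10⁶)² / 39.48 = 1.196×10²⁴ m³.
a = 1.061×10⁸ m = 1.0614×10⁵ km.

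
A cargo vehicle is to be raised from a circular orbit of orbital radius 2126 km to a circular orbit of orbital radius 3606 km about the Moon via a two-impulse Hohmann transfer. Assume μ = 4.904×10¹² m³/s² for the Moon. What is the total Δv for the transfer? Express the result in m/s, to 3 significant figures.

Δv_total ≈ 347 m/s

r₁ = 2126 km = 2.126×10⁶ m.
r₂ = 3606 km = 3.606×10⁶ m.
Transfer ellipse a_t = (r₁ + r₂)/2 = 2.866×10⁶ m.
At r₁: circular v_c1 = √(μ/r₁) = 1519 m/s; transfer-perilune v_p = √[μ(2/r₁ − 1/a_t)] = 1704 m/s.
Δv₁ = v_p − v_c1 = 184.8 m/s.
At r₂: circular v_c2 = √(μ/r₂) = 1166 m/s; transfer-apolune v_a = √[μ(2/r₂ − 1/a_t)] = 1004 m/s.
Δv₂ = v_c2 − v_a = 161.8 m/s.
Total Δv = Δv₁ + Δv₂ = 346.6 m/s.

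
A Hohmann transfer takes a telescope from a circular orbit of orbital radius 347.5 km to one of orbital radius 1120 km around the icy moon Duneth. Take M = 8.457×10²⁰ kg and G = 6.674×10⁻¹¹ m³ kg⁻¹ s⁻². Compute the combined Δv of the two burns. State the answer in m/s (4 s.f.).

Δv_total ≈ 164.9 m/s

μ = GM = 6.674×10⁻¹¹ × 8.457×10²⁰ = 5.644×10¹⁰ m³/s².
r₁ = 347.5 km = 3.475×10⁵ m.
r₂ = 1120 km = 1.120×10⁶ m.
Transfer ellipse a_t = (r₁ + r₂)/2 = 7.338×10⁵ m.
At r₁: circular v_c1 = √(μ/r₁) = 403.0 m/s; transfer-periapsis v_p = √[μ(2/r₁ − 1/a_t)] = 497.9 m/s.
Δv₁ = v_p − v_c1 = 94.90 m/s.
At r₂: circular v_c2 = √(μ/r₂) = 224.5 m/s; transfer-apoapsis v_a = √[μ(2/r₂ − 1/a_t)] = 154.5 m/s.
Δv₂ = v_c2 − v_a = 70.00 m/s.
Total Δv = Δv₁ + Δv₂ = 164.9 m/s.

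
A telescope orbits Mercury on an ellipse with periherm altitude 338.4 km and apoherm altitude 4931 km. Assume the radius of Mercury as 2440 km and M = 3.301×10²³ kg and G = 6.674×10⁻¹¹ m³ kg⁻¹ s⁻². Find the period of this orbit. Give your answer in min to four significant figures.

T ≈ 255.1 min

μ = GM = 6.674×10⁻¹¹ × 3.301×10²³ = 2.203×10¹³ m³/s².
r_p = 2440 + 338.4 = 2778.4 km = 2.7784×10⁶ m.
r_a = 2440 + 4931 = 7371.0 km = 7.3710×10⁶ m.
Semi-major axis a = (r_p + r_a)/2 = (2778.4 + 7371.0)/2 = 5074.7 km = 5.075×10⁶ m.
By Kepler's third law T = 2π√(a³/μ) = 2π × 2.436×10³ = 1.530×10⁴ s.
= 255.1 min.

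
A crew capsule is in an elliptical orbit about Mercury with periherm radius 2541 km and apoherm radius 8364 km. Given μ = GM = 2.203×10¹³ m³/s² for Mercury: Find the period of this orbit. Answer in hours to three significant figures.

T ≈ 4.73 hours

Semi-major axis a = (r_p + r_a)/2 = (2541.0 + 8364.0)/2 = 5452.5 km = 5.452×10⁶ m.
By Kepler's third law T = 2π√(a³/μ) = 2π × 2.713×10³ = 1.704×10⁴ s.
= 4.734 hours.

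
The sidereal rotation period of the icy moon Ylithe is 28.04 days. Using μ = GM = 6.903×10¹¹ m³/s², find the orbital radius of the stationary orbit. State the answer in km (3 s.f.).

r_sync ≈ 46800 km

T = 28.04 days = 2.423×10⁶ s.
A synchronous orbit has period T, so by Kepler's third law a = (μT²/4π²)^(1/3).
μT²/4π² = 6.903×10¹¹ × (2.423×10⁶)² / 39.48 = 1.026×10²³ m³.
a = 4.682×10⁷ m = 46819 km.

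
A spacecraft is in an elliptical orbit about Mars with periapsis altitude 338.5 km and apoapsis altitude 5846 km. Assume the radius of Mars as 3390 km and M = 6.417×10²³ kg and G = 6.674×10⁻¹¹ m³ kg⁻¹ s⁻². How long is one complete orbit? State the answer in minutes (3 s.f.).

μ = GM = 6.674×10⁻¹¹ × 6.417×10²³ = 4.283×10¹³ m³/s².
r_p = 3390 + 338.5 = 3728.5 km = 3.7285×10⁶ m.
r_a = 3390 + 5846 = 9236.0 km = 9.2360×10⁶ m.
Semi-major axis a = (r_p + r_a)/2 = (3728.5 + 9236.0)/2 = 6482.2 km = 6.482×10⁶ m.
By Kepler's third law T = 2π√(a³/μ) = 2π × 2.522×10³ = 1.585×10⁴ s.
= 264.1 minutes.

T ≈ 264 minutes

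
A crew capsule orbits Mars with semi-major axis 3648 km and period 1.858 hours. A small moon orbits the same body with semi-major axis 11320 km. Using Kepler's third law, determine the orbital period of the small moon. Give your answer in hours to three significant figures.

Kepler's third law: T² ∝ a³, so T₂ = T₁ (a₂/a₁)^(3/2).
a₂/a₁ = 3.103, (a₂/a₁)^(3/2) = 5.466.
T₂ = 1.858 × 5.466 = 10.16 hours.

T₂ ≈ 10.2 hours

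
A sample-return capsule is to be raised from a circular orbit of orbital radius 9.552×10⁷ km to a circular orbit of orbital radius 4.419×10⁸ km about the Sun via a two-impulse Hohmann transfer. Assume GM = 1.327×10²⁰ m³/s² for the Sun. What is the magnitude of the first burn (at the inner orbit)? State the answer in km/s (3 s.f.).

r₁ = 9.552×10⁷ km = 9.552×10¹⁰ m.
r₂ = 4.419×10⁸ km = 4.419×10¹¹ m.
Transfer ellipse a_t = (r₁ + r₂)/2 = 2.687×10¹¹ m.
At r₁: circular v_c1 = √(μ/r₁) = 37270 m/s; transfer-perihelion v_p = √[μ(2/r₁ − 1/a_t)] = 47800 m/s.
Δv₁ = v_p − v_c1 = 10530 m/s.
= 10.53 km/s.

Δv ≈ 10.5 km/s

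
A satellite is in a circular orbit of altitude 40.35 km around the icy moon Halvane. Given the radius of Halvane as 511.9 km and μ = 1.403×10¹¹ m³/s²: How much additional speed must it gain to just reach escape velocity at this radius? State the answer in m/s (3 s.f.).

r = 511.9 + 40.35 = 552.25 km = 5.5225×10⁵ m.
Circular speed v_c = √(μ/r) = 504.0 m/s.
Escape speed v_esc = √(2μ/r) = √2 × v_c = 712.8 m/s.
Δv = v_esc − v_c = 208.8 m/s.

Δv ≈ 209 m/s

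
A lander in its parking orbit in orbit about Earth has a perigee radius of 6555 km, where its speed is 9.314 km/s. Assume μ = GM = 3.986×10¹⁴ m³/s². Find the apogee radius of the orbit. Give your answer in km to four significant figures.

r_p = 6.555×10⁶ m.
Specific energy ε = v²/2 − μ/r = -1.743×10⁷ J/kg, so a = −μ/(2ε) = 1.143×10⁷ m.
The apsides satisfy r_p + r_a = 2a, so the apogee radius is 2a − r_p = 1.631×10⁷ m = 16309 km.

apogee radius ≈ 16310 km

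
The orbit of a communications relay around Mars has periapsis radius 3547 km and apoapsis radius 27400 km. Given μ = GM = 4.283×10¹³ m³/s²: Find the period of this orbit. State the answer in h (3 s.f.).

Semi-major axis a = (r_p + r_a)/2 = (3547.0 + 27400)/2 = 15474 km = 1.547×10⁷ m.
By Kepler's third law T = 2π√(a³/μ) = 2π × 9.301×10³ = 5.844×10⁴ s.
= 16.23 h.

T ≈ 16.2 h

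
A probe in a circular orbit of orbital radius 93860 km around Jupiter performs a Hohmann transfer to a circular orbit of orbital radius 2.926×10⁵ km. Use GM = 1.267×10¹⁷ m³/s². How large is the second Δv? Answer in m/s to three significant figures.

r₁ = 93860 km = 9.386×10⁷ m.
r₂ = 2.926×10⁵ km = 2.926×10⁸ m.
Transfer ellipse a_t = (r₁ + r₂)/2 = 1.932×10⁸ m.
At r₁: circular v_c1 = √(μ/r₁) = 36740 m/s; transfer-perijove v_p = √[μ(2/r₁ − 1/a_t)] = 45210 m/s.
At r₂: circular v_c2 = √(μ/r₂) = 20810 m/s; transfer-apojove v_a = √[μ(2/r₂ − 1/a_t)] = 14500 m/s.
Δv₂ = v_c2 − v_a = 6306 m/s.

Δv ≈ 6310 m/s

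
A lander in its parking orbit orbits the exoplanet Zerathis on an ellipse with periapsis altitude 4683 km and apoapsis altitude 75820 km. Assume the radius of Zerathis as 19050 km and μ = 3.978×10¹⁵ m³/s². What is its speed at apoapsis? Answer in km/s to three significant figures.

r_p = 19050 + 4683 = 23733 km = 2.3733×10⁷ m.
r_a = 19050 + 75820 = 94870 km = 9.4870×10⁷ m.
Semi-major axis a = (r_p + r_a)/2 = 59302 km = 5.930×10⁷ m.
Vis-viva: v² = μ(2/r − 1/a) = 3.978×10¹⁵ × (2.108×10⁻⁸ − 1.686×10⁻⁸) = 1.678×10⁷ m²/s².
v = 4096 m/s = 4.096 km/s.

v ≈ 4.10 km/s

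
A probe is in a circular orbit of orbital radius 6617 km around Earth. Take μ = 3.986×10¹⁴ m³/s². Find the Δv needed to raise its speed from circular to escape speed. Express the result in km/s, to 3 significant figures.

r = 6617 km = 6.617×10⁶ m.
Circular speed v_c = √(μ/r) = 7761 m/s.
Escape speed v_esc = √(2μ/r) = √2 × v_c = 10980 m/s.
Δv = v_esc − v_c = 3215 m/s = 3.215 km/s.

Δv ≈ 3.21 km/s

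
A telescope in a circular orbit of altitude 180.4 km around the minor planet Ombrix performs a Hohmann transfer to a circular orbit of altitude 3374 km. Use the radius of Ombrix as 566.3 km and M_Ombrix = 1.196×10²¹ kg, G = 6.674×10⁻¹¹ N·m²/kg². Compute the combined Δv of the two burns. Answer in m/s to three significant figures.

μ = GM = 6.674×10⁻¹¹ × 1.196×10²¹ = 7.982×10¹⁰ m³/s².
r₁ = 566.3 + 180.4 = 746.70 km = 7.4670×10⁵ m.
r₂ = 566.3 + 3374 = 3940.3 km = 3.9403×10⁶ m.
Transfer ellipse a_t = (r₁ + r₂)/2 = 2.344×10⁶ m.
At r₁: circular v_c1 = √(μ/r₁) = 327.0 m/s; transfer-periapsis v_p = √[μ(2/r₁ − 1/a_t)] = 424.0 m/s.
Δv₁ = v_p − v_c1 = 97.00 m/s.
At r₂: circular v_c2 = √(μ/r₂) = 142.3 m/s; transfer-apoapsis v_a = √[μ(2/r₂ − 1/a_t)] = 80.34 m/s.
Δv₂ = v_c2 − v_a = 61.99 m/s.
Total Δv = Δv₁ + Δv₂ = 159.0 m/s.

Δv_total ≈ 159 m/s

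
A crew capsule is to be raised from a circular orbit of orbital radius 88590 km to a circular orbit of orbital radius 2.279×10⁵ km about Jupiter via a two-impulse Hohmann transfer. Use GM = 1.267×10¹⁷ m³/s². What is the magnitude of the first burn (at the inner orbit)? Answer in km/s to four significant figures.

r₁ = 88590 km = 8.859×10⁷ m.
r₂ = 2.279×10⁵ km = 2.279×10⁸ m.
Transfer ellipse a_t = (r₁ + r₂)/2 = 1.582×10⁸ m.
At r₁: circular v_c1 = √(μ/r₁) = 37820 m/s; transfer-perijove v_p = √[μ(2/r₁ − 1/a_t)] = 45380 m/s.
Δv₁ = v_p − v_c1 = 7566 m/s.
= 7.566 km/s.

Δv ≈ 7.566 km/s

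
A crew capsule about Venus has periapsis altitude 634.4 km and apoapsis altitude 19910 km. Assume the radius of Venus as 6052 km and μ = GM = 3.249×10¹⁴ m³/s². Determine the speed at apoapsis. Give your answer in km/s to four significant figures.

r_p = 6052 + 634.4 = 6686.4 km = 6.6864×10⁶ m.
r_a = 6052 + 19910 = 25962 km = 2.5962×10⁷ m.
Semi-major axis a = (r_p + r_a)/2 = 16324 km = 1.632×10⁷ m.
Vis-viva: v² = μ(2/r − 1/a) = 3.249×10¹⁴ × (7.704×10⁻⁸ − 6.126×10⁻⁸) = 5.126×10⁶ m²/s².
v = 2264 m/s = 2.264 km/s.

v ≈ 2.264 km/s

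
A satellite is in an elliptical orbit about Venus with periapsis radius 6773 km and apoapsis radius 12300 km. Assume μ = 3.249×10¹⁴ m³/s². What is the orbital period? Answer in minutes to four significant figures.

T ≈ 171.1 minutes

Semi-major axis a = (r_p + r_a)/2 = (6773.0 + 12300)/2 = 9536.5 km = 9.536×10⁶ m.
By Kepler's third law T = 2π√(a³/μ) = 2π × 1.634×10³ = 1.027×10⁴ s.
= 171.1 minutes.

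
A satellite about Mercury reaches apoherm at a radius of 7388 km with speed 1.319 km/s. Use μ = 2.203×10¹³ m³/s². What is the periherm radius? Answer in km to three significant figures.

r_a = 7.388×10⁶ m.
Specific energy ε = v²/2 − μ/r = -2.112×10⁶ J/kg, so a = −μ/(2ε) = 5.215×10⁶ m.
The apsides satisfy r_p + r_a = 2a, so the periherm radius is 2a − r_a = 3.043×10⁶ m = 3043.0 km.

periherm radius ≈ 3040 km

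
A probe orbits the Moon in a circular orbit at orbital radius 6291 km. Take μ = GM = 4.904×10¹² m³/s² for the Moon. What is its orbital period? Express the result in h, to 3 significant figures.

T ≈ 12.4 h

r = 6291 km = 6.291×10⁶ m.
Kepler's third law: T = 2π√(r³/μ) = 2π√((6.291×10⁶)³ / 4.904×10¹²).
r³/μ = 5.077×10⁷ s², so T = 2π × 7.125×10³ = 4.477×10⁴ s.
Converting: 4.477×10⁴ s ÷ 3600 = 12.44 h.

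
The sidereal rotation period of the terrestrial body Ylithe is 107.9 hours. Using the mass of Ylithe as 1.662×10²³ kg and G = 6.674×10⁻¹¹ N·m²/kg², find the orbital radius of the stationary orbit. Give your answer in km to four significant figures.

μ = GM = 6.674×10⁻¹¹ × 1.662×10²³ = 1.109×10¹³ m³/s².
T = 107.9 hours = 3.884×10⁵ s.
A synchronous orbit has period T, so by Kepler's third law a = (μT²/4π²)^(1/3).
μT²/4π² = 1.109×10¹³ × (3.884×10⁵)² / 39.48 = 4.239×10²² m³.
a = 3.487×10⁷ m = 34869 km.

r_sync ≈ 34870 km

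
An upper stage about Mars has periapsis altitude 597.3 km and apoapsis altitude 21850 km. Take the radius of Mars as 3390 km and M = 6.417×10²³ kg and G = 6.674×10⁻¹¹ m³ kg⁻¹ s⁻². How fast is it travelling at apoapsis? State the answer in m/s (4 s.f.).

v ≈ 680.4 m/s

μ = GM = 6.674×10⁻¹¹ × 6.417×10²³ = 4.283×10¹³ m³/s².
r_p = 3390 + 597.3 = 3987.3 km = 3.9873×10⁶ m.
r_a = 3390 + 21850 = 25240 km = 2.5240×10⁷ m.
Semi-major axis a = (r_p + r_a)/2 = 14614 km = 1.461×10⁷ m.
Vis-viva: v² = μ(2/r − 1/a) = 4.283×10¹³ × (7.924×10⁻⁸ − 6.843×10⁻⁸) = 4.630×10⁵ m²/s².
v = 680.4 m/s.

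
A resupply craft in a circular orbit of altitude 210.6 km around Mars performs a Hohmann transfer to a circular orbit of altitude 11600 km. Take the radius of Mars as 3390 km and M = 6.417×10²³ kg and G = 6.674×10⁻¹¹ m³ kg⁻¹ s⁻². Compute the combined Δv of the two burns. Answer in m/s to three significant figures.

Δv_total ≈ 1570 m/s

μ = GM = 6.674×10⁻¹¹ × 6.417×10²³ = 4.283×10¹³ m³/s².
r₁ = 3390 + 210.6 = 3600.6 km = 3.6006×10⁶ m.
r₂ = 3390 + 11600 = 14990 km = 1.4990×10⁷ m.
Transfer ellipse a_t = (r₁ + r₂)/2 = 9.295×10⁶ m.
At r₁: circular v_c1 = √(μ/r₁) = 3449 m/s; transfer-periapsis v_p = √[μ(2/r₁ − 1/a_t)] = 4380 m/s.
Δv₁ = v_p − v_c1 = 930.8 m/s.
At r₂: circular v_c2 = √(μ/r₂) = 1690 m/s; transfer-apoapsis v_a = √[μ(2/r₂ − 1/a_t)] = 1052 m/s.
Δv₂ = v_c2 − v_a = 638.3 m/s.
Total Δv = Δv₁ + Δv₂ = 1569 m/s.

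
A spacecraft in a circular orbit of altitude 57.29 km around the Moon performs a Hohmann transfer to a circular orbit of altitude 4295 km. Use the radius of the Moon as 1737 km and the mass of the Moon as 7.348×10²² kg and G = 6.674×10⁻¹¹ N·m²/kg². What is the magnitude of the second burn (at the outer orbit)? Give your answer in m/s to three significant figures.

Δv ≈ 291 m/s

μ = GM = 6.674×10⁻¹¹ × 7.348×10²² = 4.904×10¹² m³/s².
r₁ = 1737 + 57.29 = 1794.3 km = 1.7943×10⁶ m.
r₂ = 1737 + 4295 = 6032.0 km = 6.0320×10⁶ m.
Transfer ellipse a_t = (r₁ + r₂)/2 = 3.913×10⁶ m.
At r₁: circular v_c1 = √(μ/r₁) = 1653 m/s; transfer-perilune v_p = √[μ(2/r₁ − 1/a_t)] = 2053 m/s.
At r₂: circular v_c2 = √(μ/r₂) = 901.7 m/s; transfer-apolune v_a = √[μ(2/r₂ − 1/a_t)] = 610.6 m/s.
Δv₂ = v_c2 − v_a = 291.1 m/s.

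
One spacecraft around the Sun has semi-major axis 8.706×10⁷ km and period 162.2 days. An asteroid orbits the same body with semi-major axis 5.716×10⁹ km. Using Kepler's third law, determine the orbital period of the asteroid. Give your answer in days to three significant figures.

T₂ ≈ 86300 days

Kepler's third law: T² ∝ a³, so T₂ = T₁ (a₂/a₁)^(3/2).
a₂/a₁ = 65.66, (a₂/a₁)^(3/2) = 532.0.
T₂ = 162.2 × 532.0 = 86290 days.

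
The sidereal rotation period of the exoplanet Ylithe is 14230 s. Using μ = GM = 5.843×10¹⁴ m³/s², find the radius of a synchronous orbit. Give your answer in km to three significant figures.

r_sync ≈ 14400 km

A synchronous orbit has period T, so by Kepler's third law a = (μT²/4π²)^(1/3).
μT²/4π² = 5.843×10¹⁴ × (1.423×10⁴)² / 39.48 = 2.997×10²¹ m³.
a = 1.442×10⁷ m = 14418 km.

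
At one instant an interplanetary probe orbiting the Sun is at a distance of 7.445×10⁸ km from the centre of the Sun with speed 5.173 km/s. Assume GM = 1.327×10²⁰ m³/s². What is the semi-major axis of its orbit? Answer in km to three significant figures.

r = 7.445×10¹¹ m.
Vis-viva rearranged: 1/a = 2/r − v²/μ = 2.686×10⁻¹² − 2.017×10⁻¹³ = 2.485×10⁻¹² m⁻¹.
a = 4.025×10¹¹ m = 4.0246×10⁸ km.

a ≈ 4.02×10⁸ km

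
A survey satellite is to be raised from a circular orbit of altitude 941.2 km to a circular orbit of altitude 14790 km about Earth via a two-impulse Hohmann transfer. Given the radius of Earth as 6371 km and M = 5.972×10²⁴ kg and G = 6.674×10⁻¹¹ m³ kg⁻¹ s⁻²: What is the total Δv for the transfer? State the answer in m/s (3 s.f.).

μ = GM = 6.674×10⁻¹¹ × 5.972×10²⁴ = 3.986×10¹⁴ m³/s².
r₁ = 6371 + 941.2 = 7312.2 km = 7.3122×10⁶ m.
r₂ = 6371 + 14790 = 21161 km = 2.1161×10⁷ m.
Transfer ellipse a_t = (r₁ + r₂)/2 = 1.424×10⁷ m.
At r₁: circular v_c1 = √(μ/r₁) = 7383 m/s; transfer-perigee v_p = √[μ(2/r₁ − 1/a_t)] = 9001 m/s.
Δv₁ = v_p − v_c1 = 1618 m/s.
At r₂: circular v_c2 = √(μ/r₂) = 4340 m/s; transfer-apogee v_a = √[μ(2/r₂ − 1/a_t)] = 3110 m/s.
Δv₂ = v_c2 − v_a = 1230 m/s.
Total Δv = Δv₁ + Δv₂ = 2848 m/s.

Δv_total ≈ 2850 m/s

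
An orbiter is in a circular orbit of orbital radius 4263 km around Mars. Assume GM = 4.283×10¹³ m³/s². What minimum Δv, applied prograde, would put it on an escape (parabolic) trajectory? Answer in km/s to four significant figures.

Δv ≈ 1.313 km/s

r = 4263 km = 4.263×10⁶ m.
Circular speed v_c = √(μ/r) = 3170 m/s.
Escape speed v_esc = √(2μ/r) = √2 × v_c = 4483 m/s.
Δv = v_esc − v_c = 1313 m/s = 1.313 km/s.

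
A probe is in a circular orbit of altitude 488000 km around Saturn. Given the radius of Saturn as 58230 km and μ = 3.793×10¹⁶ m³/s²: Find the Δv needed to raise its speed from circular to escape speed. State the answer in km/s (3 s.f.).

r = 58230 + 488000 = 546230 km = 5.4623×10⁸ m.
Circular speed v_c = √(μ/r) = 8333 m/s.
Escape speed v_esc = √(2μ/r) = √2 × v_c = 11780 m/s.
Δv = v_esc − v_c = 3452 m/s = 3.452 km/s.

Δv ≈ 3.45 km/s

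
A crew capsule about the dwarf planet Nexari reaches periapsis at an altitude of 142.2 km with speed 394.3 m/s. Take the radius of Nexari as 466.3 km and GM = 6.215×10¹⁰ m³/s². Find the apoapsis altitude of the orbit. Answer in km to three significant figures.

apoapsis altitude ≈ 1470 km

r_p = 466.3 + 142.2 = 608.50 km = 6.085×10⁵ m.
Specific energy ε = v²/2 − μ/r = -2.440×10⁴ J/kg, so a = −μ/(2ε) = 1.274×10⁶ m.
The apsides satisfy r_p + r_a = 2a, so the apoapsis radius is 2a − r_p = 1.939×10⁶ m = 1938.6 km.
Apoapsis altitude = 1938.6 − 466.3 = 1472.3 km.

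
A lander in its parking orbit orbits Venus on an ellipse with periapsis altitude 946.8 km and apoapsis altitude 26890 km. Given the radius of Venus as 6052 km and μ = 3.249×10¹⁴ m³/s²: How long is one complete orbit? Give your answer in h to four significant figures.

r_p = 6052 + 946.8 = 6998.8 km = 6.9988×10⁶ m.
r_a = 6052 + 26890 = 32942 km = 3.2942×10⁷ m.
Semi-major axis a = (r_p + r_a)/2 = (6998.8 + 32942)/2 = 19970 km = 1.997×10⁷ m.
By Kepler's third law T = 2π√(a³/μ) = 2π × 4.951×10³ = 3.111×10⁴ s.
= 8.641 h.

T ≈ 8.641 h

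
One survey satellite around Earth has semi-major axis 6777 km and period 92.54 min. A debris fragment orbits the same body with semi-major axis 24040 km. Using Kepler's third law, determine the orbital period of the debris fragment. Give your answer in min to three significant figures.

Kepler's third law: T² ∝ a³, so T₂ = T₁ (a₂/a₁)^(3/2).
a₂/a₁ = 3.547, (a₂/a₁)^(3/2) = 6.681.
T₂ = 92.54 × 6.681 = 618.3 min.

T₂ ≈ 618 min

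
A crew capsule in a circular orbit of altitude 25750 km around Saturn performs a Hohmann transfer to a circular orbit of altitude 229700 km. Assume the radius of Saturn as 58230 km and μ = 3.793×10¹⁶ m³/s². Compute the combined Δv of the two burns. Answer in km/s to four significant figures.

Δv_total ≈ 8.957 km/s

r₁ = 58230 + 25750 = 83980 km = 8.3980×10⁷ m.
r₂ = 58230 + 229700 = 287930 km = 2.8793×10⁸ m.
Transfer ellipse a_t = (r₁ + r₂)/2 = 1.860×10⁸ m.
At r₁: circular v_c1 = √(μ/r₁) = 21250 m/s; transfer-perikrone v_p = √[μ(2/r₁ − 1/a_t)] = 26440 m/s.
Δv₁ = v_p − v_c1 = 5193 m/s.
At r₂: circular v_c2 = √(μ/r₂) = 11480 m/s; transfer-apokrone v_a = √[μ(2/r₂ − 1/a_t)] = 7713 m/s.
Δv₂ = v_c2 − v_a = 3764 m/s.
Total Δv = Δv₁ + Δv₂ = 8957 m/s = 8.957 km/s.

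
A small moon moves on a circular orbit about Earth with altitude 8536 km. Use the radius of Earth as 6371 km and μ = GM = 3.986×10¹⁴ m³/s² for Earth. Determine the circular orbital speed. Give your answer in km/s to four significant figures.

r = 6371 + 8536 = 14907 km = 1.4907×10⁷ m.
For a circular orbit v = √(μ/r) = √(3.986×10¹⁴ / 1.491×10⁷) = √(2.674×10⁷) = 5171 m/s.
That is 5.171 km/s.

v ≈ 5.171 km/s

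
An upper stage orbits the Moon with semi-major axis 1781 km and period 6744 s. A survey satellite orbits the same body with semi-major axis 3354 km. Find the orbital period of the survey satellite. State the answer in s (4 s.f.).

Kepler's third law: T² ∝ a³, so T₂ = T₁ (a₂/a₁)^(3/2).
a₂/a₁ = 1.883, (a₂/a₁)^(3/2) = 2.584.
T₂ = 6744 × 2.584 = 17430 s.

T₂ ≈ 17430 s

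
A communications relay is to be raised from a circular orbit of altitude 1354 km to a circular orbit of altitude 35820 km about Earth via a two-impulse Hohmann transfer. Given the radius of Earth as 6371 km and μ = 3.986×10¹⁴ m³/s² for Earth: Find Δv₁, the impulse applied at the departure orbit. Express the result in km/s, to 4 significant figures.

Δv ≈ 2.156 km/s

r₁ = 6371 + 1354 = 7725.0 km = 7.7250×10⁶ m.
r₂ = 6371 + 35820 = 42191 km = 4.2191×10⁷ m.
Transfer ellipse a_t = (r₁ + r₂)/2 = 2.496×10⁷ m.
At r₁: circular v_c1 = √(μ/r₁) = 7183 m/s; transfer-perigee v_p = √[μ(2/r₁ − 1/a_t)] = 9340 m/s.
Δv₁ = v_p − v_c1 = 2156 m/s.
= 2.156 km/s.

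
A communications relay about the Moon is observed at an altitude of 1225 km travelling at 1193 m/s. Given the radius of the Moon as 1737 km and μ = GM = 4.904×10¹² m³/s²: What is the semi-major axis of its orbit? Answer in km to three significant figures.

a ≈ 2600 km

r = 1737 + 1225 = 2962.0 km = 2.962×10⁶ m.
Specific orbital energy ε = v²/2 − μ/r = (1193)²/2 − 4.904×10¹²/2.962×10⁶ = -9.440×10⁵ J/kg.
Since ε = −μ/(2a), a = −μ/(2ε) = 2.597×10⁶ m = 2597.4 km.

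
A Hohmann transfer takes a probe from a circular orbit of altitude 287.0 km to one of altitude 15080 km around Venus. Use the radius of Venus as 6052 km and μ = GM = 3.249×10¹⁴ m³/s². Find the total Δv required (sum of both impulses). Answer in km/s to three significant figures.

Δv_total ≈ 2.98 km/s

r₁ = 6052 + 287.0 = 6339.0 km = 6.3390×10⁶ m.
r₂ = 6052 + 15080 = 21132 km = 2.1132×10⁷ m.
Transfer ellipse a_t = (r₁ + r₂)/2 = 1.374×10⁷ m.
At r₁: circular v_c1 = √(μ/r₁) = 7159 m/s; transfer-periapsis v_p = √[μ(2/r₁ − 1/a_t)] = 8880 m/s.
Δv₁ = v_p − v_c1 = 1721 m/s.
At r₂: circular v_c2 = √(μ/r₂) = 3921 m/s; transfer-apoapsis v_a = √[μ(2/r₂ − 1/a_t)] = 2664 m/s.
Δv₂ = v_c2 − v_a = 1257 m/s.
Total Δv = Δv₁ + Δv₂ = 2978 m/s = 2.978 km/s.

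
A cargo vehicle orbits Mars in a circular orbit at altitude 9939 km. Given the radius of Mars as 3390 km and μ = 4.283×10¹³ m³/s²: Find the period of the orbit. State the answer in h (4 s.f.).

T ≈ 12.98 h

r = 3390 + 9939 = 13329 km = 1.3329×10⁷ m.
Kepler's third law: T = 2π√(r³/μ) = 2π√((1.333×10⁷)³ / 4.283×10¹³).
r³/μ = 5.529×10⁷ s², so T = 2π × 7.436×10³ = 4.672×10⁴ s.
Converting: 4.672×10⁴ s ÷ 3600 = 12.98 h.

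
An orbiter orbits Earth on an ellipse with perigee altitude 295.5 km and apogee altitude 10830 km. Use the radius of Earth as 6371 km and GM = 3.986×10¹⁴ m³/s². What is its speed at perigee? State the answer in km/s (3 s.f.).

v ≈ 9.28 km/s

r_p = 6371 + 295.5 = 6666.5 km = 6.6665×10⁶ m.
r_a = 6371 + 10830 = 17201 km = 1.7201×10⁷ m.
Semi-major axis a = (r_p + r_a)/2 = 11934 km = 1.193×10⁷ m.
Vis-viva: v² = μ(2/r − 1/a) = 3.986×10¹⁴ × (3.000×10⁻⁷ − 8.380×10⁻⁸) = 8.618×10⁷ m²/s².
v = 9283 m/s = 9.283 km/s.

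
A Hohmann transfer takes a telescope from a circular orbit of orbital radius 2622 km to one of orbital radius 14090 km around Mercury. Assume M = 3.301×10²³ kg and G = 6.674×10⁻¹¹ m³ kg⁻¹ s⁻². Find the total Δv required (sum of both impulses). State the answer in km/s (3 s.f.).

Δv_total ≈ 1.42 km/s

μ = GM = 6.674×10⁻¹¹ × 3.301×10²³ = 2.203×10¹³ m³/s².
r₁ = 2622 km = 2.622×10⁶ m.
r₂ = 14090 km = 1.409×10⁷ m.
Transfer ellipse a_t = (r₁ + r₂)/2 = 8.356×10⁶ m.
At r₁: circular v_c1 = √(μ/r₁) = 2899 m/s; transfer-periherm v_p = √[μ(2/r₁ − 1/a_t)] = 3764 m/s.
Δv₁ = v_p − v_c1 = 865.4 m/s.
At r₂: circular v_c2 = √(μ/r₂) = 1250 m/s; transfer-apoherm v_a = √[μ(2/r₂ − 1/a_t)] = 700.5 m/s.
Δv₂ = v_c2 − v_a = 550.0 m/s.
Total Δv = Δv₁ + Δv₂ = 1415 m/s = 1.415 km/s.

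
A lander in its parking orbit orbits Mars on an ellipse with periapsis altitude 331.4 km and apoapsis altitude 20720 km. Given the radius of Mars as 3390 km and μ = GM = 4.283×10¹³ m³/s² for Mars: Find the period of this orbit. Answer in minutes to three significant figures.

r_p = 3390 + 331.4 = 3721.4 km = 3.7214×10⁶ m.
r_a = 3390 + 20720 = 24110 km = 2.4110×10⁷ m.
Semi-major axis a = (r_p + r_a)/2 = (3721.4 + 24110)/2 = 13916 km = 1.392×10⁷ m.
By Kepler's third law T = 2π√(a³/μ) = 2π × 7.932×10³ = 4.984×10⁴ s.
= 830.6 minutes.

T ≈ 831 minutes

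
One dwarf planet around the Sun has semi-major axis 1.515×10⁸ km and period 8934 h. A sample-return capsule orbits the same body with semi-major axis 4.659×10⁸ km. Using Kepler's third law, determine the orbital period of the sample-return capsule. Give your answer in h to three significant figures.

Kepler's third law: T² ∝ a³, so T₂ = T₁ (a₂/a₁)^(3/2).
a₂/a₁ = 3.075, (a₂/a₁)^(3/2) = 5.393.
T₂ = 8934 × 5.393 = 48180 h.

T₂ ≈ 48200 h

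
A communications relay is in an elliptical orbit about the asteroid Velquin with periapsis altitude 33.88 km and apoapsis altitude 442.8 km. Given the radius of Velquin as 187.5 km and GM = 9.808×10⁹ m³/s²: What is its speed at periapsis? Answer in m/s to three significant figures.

r_p = 187.5 + 33.88 = 221.38 km = 2.2138×10⁵ m.
r_a = 187.5 + 442.8 = 630.30 km = 6.3030×10⁵ m.
Semi-major axis a = (r_p + r_a)/2 = 425.84 km = 4.258×10⁵ m.
Vis-viva: v² = μ(2/r − 1/a) = 9.808×10⁹ × (9.034×10⁻⁶ − 2.348×10⁻⁶) = 6.558×10⁴ m²/s².
v = 256.1 m/s.

v ≈ 256 m/s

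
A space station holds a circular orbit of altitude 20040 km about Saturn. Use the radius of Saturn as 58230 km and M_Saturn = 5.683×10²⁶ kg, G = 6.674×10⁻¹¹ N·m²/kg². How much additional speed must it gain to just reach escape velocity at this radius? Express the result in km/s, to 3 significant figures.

Δv ≈ 9.12 km/s

μ = GM = 6.674×10⁻¹¹ × 5.683×10²⁶ = 3.793×10¹⁶ m³/s².
r = 58230 + 20040 = 78270 km = 7.8270×10⁷ m.
Circular speed v_c = √(μ/r) = 22010 m/s.
Escape speed v_esc = √(2μ/r) = √2 × v_c = 31130 m/s.
Δv = v_esc − v_c = 9118 m/s = 9.118 km/s.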